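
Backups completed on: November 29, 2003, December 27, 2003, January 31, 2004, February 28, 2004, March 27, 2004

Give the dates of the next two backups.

Every date is a Saturday; gaps 28, 35, 28, 28 days.
Each is the last Saturday of its month (at least one falls on the 29th or later, ruling out '4th Saturday').
Last Saturday of April 2004: April 24, 2004.
May 2004 ends with Saturday May 29, 2004.

April 24, 2004; May 29, 2004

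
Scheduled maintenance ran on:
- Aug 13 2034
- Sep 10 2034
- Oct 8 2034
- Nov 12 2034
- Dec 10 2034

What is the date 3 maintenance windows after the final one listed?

Mar 11 2035

All dates are Sundays, 28, 28, 35, 28 days apart.
Specifically, the 2nd Sunday of each month.
January 2035 — 2nd Sunday is Jan 14 2035.
2nd Sunday of February 2035: Feb 11 2035.
2nd Sunday of March 2035: Mar 11 2035.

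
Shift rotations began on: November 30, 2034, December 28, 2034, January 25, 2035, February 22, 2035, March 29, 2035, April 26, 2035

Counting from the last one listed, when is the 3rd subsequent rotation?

These are Thursdays with 28, 28, 28, 35, 28-day gaps.
Each is the final Thursday of its month — November 30, 2034 is past the 28th, so '4th Thursday' doesn't fit.
Last Thursday of May 2035: May 31, 2035.
June 2035 ends with Thursday June 28, 2035.
July 2035 ends with Thursday July 26, 2035.

July 26, 2035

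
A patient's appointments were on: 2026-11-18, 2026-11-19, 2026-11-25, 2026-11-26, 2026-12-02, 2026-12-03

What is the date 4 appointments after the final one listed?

Gaps: 1, 6, 1, 6, 1 days — not constant, but cyclic with period 2.
The events fall on every Wednesday and Thursday.
Next Wednesday: 2026-12-09.
The following Thursday is 2026-12-10.
The following Wednesday is 2026-12-16.
Next Thursday: 2026-12-17.

2026-12-17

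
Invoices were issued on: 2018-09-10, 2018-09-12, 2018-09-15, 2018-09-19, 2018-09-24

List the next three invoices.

The spacing grows by 1 each time: 2, 3, 4, 5 days.
Next gap: 6 days. 2018-09-24 + 6 days = 2018-09-30.
Next gap: 7 days. 2018-09-30 + 7 days = 2018-10-07.
Next gap: 8 days. 2018-10-07 + 8 days = 2018-10-15.

2018-09-30, 2018-10-07, 2018-10-15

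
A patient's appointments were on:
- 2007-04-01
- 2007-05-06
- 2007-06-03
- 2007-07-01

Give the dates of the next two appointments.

2007-08-05, 2007-09-02

These are Sundays at 28- or 35-day spacing (35, 28, 28).
The pattern: 1st Sunday of the month.
August 2007 — 1st Sunday is 2007-08-05.
1st Sunday of September 2007: 2007-09-02.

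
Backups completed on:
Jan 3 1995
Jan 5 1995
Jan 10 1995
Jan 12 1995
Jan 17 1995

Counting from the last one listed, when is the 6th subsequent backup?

The gap pattern 2, 5, 2, 5 repeats every 2 events.
These are the Tuesdays and Thursdays of each week.
Next Thursday: Jan 19 1995.
The following Tuesday is Jan 24 1995.
Next Thursday: Jan 26 1995.
Next Tuesday: Jan 31 1995.
The following Thursday is Feb 2 1995.
Next Tuesday: Feb 7 1995.

Feb 7 1995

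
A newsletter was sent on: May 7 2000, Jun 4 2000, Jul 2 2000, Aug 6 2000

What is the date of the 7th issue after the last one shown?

Mar 4 2001

These are Sundays at 28- or 35-day spacing (28, 28, 35).
The pattern: 1st Sunday of the month.
1st Sunday of September 2000: Sep 3 2000.
October 2000 — 1st Sunday is Oct 1 2000.
November 2000 — 1st Sunday is Nov 5 2000.
1st Sunday of December 2000: Dec 3 2000.
1st Sunday of January 2001: Jan 7 2001.
1st Sunday of February 2001: Feb 4 2001.
March 2001 — 1st Sunday is Mar 4 2001.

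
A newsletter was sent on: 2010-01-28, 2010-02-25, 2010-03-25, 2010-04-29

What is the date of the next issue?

2010-05-27

These are Thursdays with 28, 28, 35-day gaps.
Each is the final Thursday of its month — 2010-04-29 is past the 28th, so '4th Thursday' doesn't fit.
Last Thursday of May 2010: 2010-05-27.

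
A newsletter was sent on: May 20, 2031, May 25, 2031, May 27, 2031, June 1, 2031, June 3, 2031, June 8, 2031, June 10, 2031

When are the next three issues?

Every event lands on a Tuesday or Sunday (gaps cycle 5, 2, 5, 2, 5, 2).
So the schedule is: every Tuesday and Sunday.
The following Sunday is June 15, 2031.
Next Tuesday: June 17, 2031.
Next Sunday: June 22, 2031.

June 15, 2031; June 17, 2031; June 22, 2031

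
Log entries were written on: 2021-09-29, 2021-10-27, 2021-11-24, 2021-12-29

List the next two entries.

2022-01-26, 2022-02-23

All Wednesdays; the gaps (28, 28, 35) vary with month length.
This is the last Wednesday of each month.
Last Wednesday of January 2022: 2022-01-26.
Last Wednesday of February 2022: 2022-02-23.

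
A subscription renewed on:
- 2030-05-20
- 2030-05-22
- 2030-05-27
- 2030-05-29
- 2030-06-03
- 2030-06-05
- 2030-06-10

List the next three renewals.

Every event lands on a Monday or Wednesday (gaps cycle 2, 5, 2, 5, 2, 5).
So the schedule is: every Monday and Wednesday.
Next Wednesday: 2030-06-12.
Next Monday: 2030-06-17.
The following Wednesday is 2030-06-19.

2030-06-12, 2030-06-17, 2030-06-19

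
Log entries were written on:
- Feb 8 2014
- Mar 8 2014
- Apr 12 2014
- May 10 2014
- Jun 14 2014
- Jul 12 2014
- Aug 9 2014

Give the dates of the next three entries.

Gaps: 28, 35, 28, 35, 28, 28 days — a mix of 28 and 35. Every date is a Saturday.
Each is the 2nd Saturday of its month.
2nd Saturday of September 2014: Sep 13 2014.
2nd Saturday of October 2014: Oct 11 2014.
2nd Saturday of November 2014: Nov 8 2014.

Sep 13 2014, Oct 11 2014, Nov 8 2014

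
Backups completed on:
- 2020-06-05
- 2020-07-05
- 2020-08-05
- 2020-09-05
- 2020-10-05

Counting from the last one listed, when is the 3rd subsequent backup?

2021-01-05

Each date is the 5th; the gaps (30, 31, 31, 30) track the month lengths.
The rule is the 5th of each month.
November 2020: 2020-11-05.
Next: December 2020 → 2020-12-05.
January 2021: 2021-01-05.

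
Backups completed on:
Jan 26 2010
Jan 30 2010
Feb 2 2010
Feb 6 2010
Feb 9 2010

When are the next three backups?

Feb 13 2010, Feb 16 2010, Feb 20 2010

Every event lands on a Tuesday or Saturday (gaps cycle 4, 3, 4, 3).
So the schedule is: every Tuesday and Saturday.
The following Saturday is Feb 13 2010.
The following Tuesday is Feb 16 2010.
Next Saturday: Feb 20 2010.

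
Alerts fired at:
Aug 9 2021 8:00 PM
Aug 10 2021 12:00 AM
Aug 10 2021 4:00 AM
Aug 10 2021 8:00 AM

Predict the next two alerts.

The interval is a steady 4 hours (4, 4, 4).
Aug 10 2021 8:00 AM + 4 h = Aug 10 2021 12:00 PM.
Aug 10 2021 12:00 PM + 4 h = Aug 10 2021 4:00 PM.

Aug 10 2021 12:00 PM, Aug 10 2021 4:00 PM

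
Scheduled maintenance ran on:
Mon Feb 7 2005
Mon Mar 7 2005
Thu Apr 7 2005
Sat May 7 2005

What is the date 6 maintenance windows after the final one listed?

Each date is the 7th; the gaps (28, 31, 30) track the month lengths.
The rule is the 7th of each month.
June 2005: Tue Jun 7 2005.
July 2005: Thu Jul 7 2005.
Next: August 2005 → Sun Aug 7 2005.
Next: September 2005 → Wed Sep 7 2005.
October 2005: Fri Oct 7 2005.
November 2005: Mon Nov 7 2005.

Mon Nov 7 2005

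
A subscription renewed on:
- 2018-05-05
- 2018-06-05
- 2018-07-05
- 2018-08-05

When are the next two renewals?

2018-09-05, 2018-10-05

Gaps: 31, 30, 31 days — not constant. Every event is on the 5th of the month.
Pattern: the 5th of each month.
September 2018: 2018-09-05.
Next: October 2018 → 2018-10-05.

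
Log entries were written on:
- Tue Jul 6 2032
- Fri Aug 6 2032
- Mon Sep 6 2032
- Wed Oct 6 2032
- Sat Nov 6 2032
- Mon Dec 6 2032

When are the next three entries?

Gaps: 31, 31, 30, 31, 30 days — not constant. Every event is on the 6th of the month.
Pattern: the 6th of each month.
January 2033: Thu Jan 6 2033.
Next: February 2033 → Sun Feb 6 2033.
March 2033: Sun Mar 6 2033.

Thu Jan 6 2033, Sun Feb 6 2033, Sun Mar 6 2033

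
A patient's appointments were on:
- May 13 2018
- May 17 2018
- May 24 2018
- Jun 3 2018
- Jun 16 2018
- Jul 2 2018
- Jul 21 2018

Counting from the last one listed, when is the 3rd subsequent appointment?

Oct 4 2018

Gaps: 4, 7, 10, 13, 16, 19 days — each gap is 3 larger than the previous one.
Next gap: 22 days. Jul 21 2018 + 22 days = Aug 12 2018.
Next gap: 25 days. Aug 12 2018 + 25 days = Sep 6 2018.
Next gap: 28 days. Sep 6 2018 + 28 days = Oct 4 2018.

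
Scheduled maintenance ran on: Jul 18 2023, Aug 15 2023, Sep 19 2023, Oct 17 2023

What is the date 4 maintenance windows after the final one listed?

Feb 20 2024

All dates are Tuesdays, 28, 35, 28 days apart.
Specifically, the 3rd Tuesday of each month.
November 2023 — 3rd Tuesday is Nov 21 2023.
December 2023 — 3rd Tuesday is Dec 19 2023.
January 2024 — 3rd Tuesday is Jan 16 2024.
3rd Tuesday of February 2024: Feb 20 2024.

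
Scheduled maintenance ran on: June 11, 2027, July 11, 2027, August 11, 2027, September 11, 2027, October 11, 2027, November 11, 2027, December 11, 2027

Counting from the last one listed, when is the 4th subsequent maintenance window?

April 11, 2028

Gaps: 30, 31, 31, 30, 31, 30 days — not constant. Every event is on the 11th of the month.
Pattern: the 11th of each month.
January 2028: January 11, 2028.
February 2028: February 11, 2028.
Next: March 2028 → March 11, 2028.
Next: April 2028 → April 11, 2028.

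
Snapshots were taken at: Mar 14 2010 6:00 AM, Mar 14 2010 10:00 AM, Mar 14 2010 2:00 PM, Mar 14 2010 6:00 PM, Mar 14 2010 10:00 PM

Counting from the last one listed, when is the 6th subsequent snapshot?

Gaps: 4, 4, 4, 4 hours — each event is 4 hours after the previous one.
Mar 14 2010 10:00 PM + 4 h = Mar 15 2010 2:00 AM.
Mar 15 2010 2:00 AM + 4 h = Mar 15 2010 6:00 AM.
Mar 15 2010 6:00 AM + 4 h = Mar 15 2010 10:00 AM.
Mar 15 2010 10:00 AM + 4 h = Mar 15 2010 2:00 PM.
Mar 15 2010 2:00 PM + 4 h = Mar 15 2010 6:00 PM.
Mar 15 2010 6:00 PM + 4 h = Mar 15 2010 10:00 PM.

Mar 15 2010 10:00 PM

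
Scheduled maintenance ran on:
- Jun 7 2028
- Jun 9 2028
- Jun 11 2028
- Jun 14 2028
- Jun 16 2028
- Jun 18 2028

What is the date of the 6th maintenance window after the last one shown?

Every event lands on a Wednesday or Friday or Sunday (gaps cycle 2, 2, 3, 2, 2).
So the schedule is: every Wednesday, Friday and Sunday.
Next Wednesday: Jun 21 2028.
The following Friday is Jun 23 2028.
Next Sunday: Jun 25 2028.
The following Wednesday is Jun 28 2028.
Next Friday: Jun 30 2028.
The following Sunday is Jul 2 2028.

Jul 2 2028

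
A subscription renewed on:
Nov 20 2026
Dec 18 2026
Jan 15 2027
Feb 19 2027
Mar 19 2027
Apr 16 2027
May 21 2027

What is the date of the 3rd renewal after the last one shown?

Aug 20 2027

All dates are Fridays, 28, 28, 35, 28, 28, 35 days apart.
Specifically, the 3rd Friday of each month.
3rd Friday of June 2027: Jun 18 2027.
3rd Friday of July 2027: Jul 16 2027.
3rd Friday of August 2027: Aug 20 2027.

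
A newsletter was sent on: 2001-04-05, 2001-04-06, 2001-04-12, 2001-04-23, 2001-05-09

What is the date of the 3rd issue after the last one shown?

2001-07-26

The spacing grows by 5 each time: 1, 6, 11, 16 days.
Next gap: 21 days. 2001-05-09 + 21 days = 2001-05-30.
Next gap: 26 days. 2001-05-30 + 26 days = 2001-06-25.
Next gap: 31 days. 2001-06-25 + 31 days = 2001-07-26.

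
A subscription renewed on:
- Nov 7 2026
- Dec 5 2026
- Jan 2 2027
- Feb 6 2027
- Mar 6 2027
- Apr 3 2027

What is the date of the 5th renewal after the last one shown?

Sep 4 2027

All dates are Saturdays, 28, 28, 35, 28, 28 days apart.
Specifically, the 1st Saturday of each month.
May 2027 — 1st Saturday is May 1 2027.
June 2027 — 1st Saturday is Jun 5 2027.
July 2027 — 1st Saturday is Jul 3 2027.
August 2027 — 1st Saturday is Aug 7 2027.
September 2027 — 1st Saturday is Sep 4 2027.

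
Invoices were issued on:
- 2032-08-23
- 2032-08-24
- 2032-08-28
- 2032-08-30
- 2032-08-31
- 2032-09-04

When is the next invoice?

2032-09-06

Every event lands on a Monday or Tuesday or Saturday (gaps cycle 1, 4, 2, 1, 4).
So the schedule is: every Monday, Tuesday and Saturday.
Next Monday: 2032-09-06.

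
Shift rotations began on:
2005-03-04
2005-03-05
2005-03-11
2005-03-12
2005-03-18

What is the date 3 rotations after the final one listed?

2005-03-26

The gap pattern 1, 6, 1, 6 repeats every 2 events.
These are the Fridays and Saturdays of each week.
Next Saturday: 2005-03-19.
The following Friday is 2005-03-25.
Next Saturday: 2005-03-26.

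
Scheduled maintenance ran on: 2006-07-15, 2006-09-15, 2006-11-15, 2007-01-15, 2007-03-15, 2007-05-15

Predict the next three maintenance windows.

2007-07-15, 2007-09-15, 2007-11-15

Each date is the 15th; the gaps (62, 61, 61, 59, 61) track the month lengths.
The rule is the 15th of every 2 months.
Next: July 2007 → 2007-07-15.
September 2007: 2007-09-15.
November 2007: 2007-11-15.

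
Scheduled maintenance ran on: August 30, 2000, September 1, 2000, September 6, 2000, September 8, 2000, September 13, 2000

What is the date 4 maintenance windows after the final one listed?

Gaps: 2, 5, 2, 5 days — not constant, but cyclic with period 2.
The events fall on every Wednesday and Friday.
Next Friday: September 15, 2000.
The following Wednesday is September 20, 2000.
The following Friday is September 22, 2000.
The following Wednesday is September 27, 2000.

September 27, 2000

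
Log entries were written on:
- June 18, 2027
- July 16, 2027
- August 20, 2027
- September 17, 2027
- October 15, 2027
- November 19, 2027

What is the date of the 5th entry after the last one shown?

April 21, 2028

These are Fridays at 28- or 35-day spacing (28, 35, 28, 28, 35).
The pattern: 3rd Friday of the month.
3rd Friday of December 2027: December 17, 2027.
3rd Friday of January 2028: January 21, 2028.
February 2028 — 3rd Friday is February 18, 2028.
3rd Friday of March 2028: March 17, 2028.
April 2028 — 3rd Friday is April 21, 2028.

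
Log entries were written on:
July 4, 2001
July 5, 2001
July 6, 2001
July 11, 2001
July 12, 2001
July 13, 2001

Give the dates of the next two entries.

The gap pattern 1, 1, 5, 1, 1 repeats every 3 events.
These are the Wednesdays, Thursdays and Fridays of each week.
Next Wednesday: July 18, 2001.
The following Thursday is July 19, 2001.

July 18, 2001; July 19, 2001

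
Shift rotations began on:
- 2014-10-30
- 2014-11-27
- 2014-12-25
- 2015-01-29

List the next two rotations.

2015-02-26, 2015-03-26

These are Thursdays with 28, 28, 35-day gaps.
Each is the final Thursday of its month — 2014-10-30 is past the 28th, so '4th Thursday' doesn't fit.
Last Thursday of February 2015: 2015-02-26.
March 2015 ends with Thursday 2015-03-26.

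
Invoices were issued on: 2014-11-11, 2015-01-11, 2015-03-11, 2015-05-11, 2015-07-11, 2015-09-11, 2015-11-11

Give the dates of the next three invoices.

Gaps: 61, 59, 61, 61, 62, 61 days — not constant. Every event is on the 11th of the month.
Pattern: the 11th of every 2 months.
Next: January 2016 → 2016-01-11.
March 2016: 2016-03-11.
Next: May 2016 → 2016-05-11.

2016-01-11, 2016-03-11, 2016-05-11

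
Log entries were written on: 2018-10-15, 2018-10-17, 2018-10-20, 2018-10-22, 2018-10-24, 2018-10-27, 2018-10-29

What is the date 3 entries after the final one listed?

2018-11-05

Every event lands on a Monday or Wednesday or Saturday (gaps cycle 2, 3, 2, 2, 3, 2).
So the schedule is: every Monday, Wednesday and Saturday.
Next Wednesday: 2018-10-31.
The following Saturday is 2018-11-03.
Next Monday: 2018-11-05.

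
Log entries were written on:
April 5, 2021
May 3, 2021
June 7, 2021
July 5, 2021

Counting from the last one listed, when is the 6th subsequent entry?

These are Mondays at 28- or 35-day spacing (28, 35, 28).
The pattern: 1st Monday of the month.
1st Monday of August 2021: August 2, 2021.
1st Monday of September 2021: September 6, 2021.
1st Monday of October 2021: October 4, 2021.
1st Monday of November 2021: November 1, 2021.
1st Monday of December 2021: December 6, 2021.
January 2022 — 1st Monday is January 3, 2022.

January 3, 2022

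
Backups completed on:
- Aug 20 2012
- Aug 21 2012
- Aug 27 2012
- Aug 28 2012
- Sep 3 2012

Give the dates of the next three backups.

Every event lands on a Monday or Tuesday (gaps cycle 1, 6, 1, 6).
So the schedule is: every Monday and Tuesday.
The following Tuesday is Sep 4 2012.
The following Monday is Sep 10 2012.
Next Tuesday: Sep 11 2012.

Sep 4 2012, Sep 10 2012, Sep 11 2012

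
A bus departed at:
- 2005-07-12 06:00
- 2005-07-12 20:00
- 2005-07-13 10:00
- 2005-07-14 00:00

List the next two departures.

Spacing: 14, 14, 14 h — constant 14 h.
2005-07-14 00:00 + 14 h = 2005-07-14 14:00.
2005-07-14 14:00 + 14 h = 2005-07-15 04:00.

2005-07-14 14:00, 2005-07-15 04:00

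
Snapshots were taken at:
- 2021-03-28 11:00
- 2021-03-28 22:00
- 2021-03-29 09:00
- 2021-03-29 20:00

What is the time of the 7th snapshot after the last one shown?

The interval is a steady 11 hours (11, 11, 11).
2021-03-29 20:00 + 11 h = 2021-03-30 07:00.
2021-03-30 07:00 + 11 h = 2021-03-30 18:00.
2021-03-30 18:00 + 11 h = 2021-03-31 05:00.
2021-03-31 05:00 + 11 h = 2021-03-31 16:00.
2021-03-31 16:00 + 11 h = 2021-04-01 03:00.
2021-04-01 03:00 + 11 h = 2021-04-01 14:00.
2021-04-01 14:00 + 11 h = 2021-04-02 01:00.

2021-04-02 01:00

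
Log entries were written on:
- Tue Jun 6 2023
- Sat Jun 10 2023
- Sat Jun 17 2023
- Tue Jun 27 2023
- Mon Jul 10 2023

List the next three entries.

The spacing grows by 3 each time: 4, 7, 10, 13 days.
Next gap: 16 days. Mon Jul 10 2023 + 16 days = Wed Jul 26 2023.
Next gap: 19 days. Wed Jul 26 2023 + 19 days = Mon Aug 14 2023.
Next gap: 22 days. Mon Aug 14 2023 + 22 days = Tue Sep 5 2023.

Wed Jul 26 2023, Mon Aug 14 2023, Tue Sep 5 2023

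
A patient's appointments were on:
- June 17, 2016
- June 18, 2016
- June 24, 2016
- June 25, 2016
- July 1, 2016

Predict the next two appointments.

Gaps: 1, 6, 1, 6 days — not constant, but cyclic with period 2.
The events fall on every Friday and Saturday.
The following Saturday is July 2, 2016.
The following Friday is July 8, 2016.

July 2, 2016; July 8, 2016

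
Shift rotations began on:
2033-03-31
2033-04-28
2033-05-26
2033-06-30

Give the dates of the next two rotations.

2033-07-28, 2033-08-25

All Thursdays; the gaps (28, 28, 35) vary with month length.
This is the last Thursday of each month.
Last Thursday of July 2033: 2033-07-28.
August 2033 ends with Thursday 2033-08-25.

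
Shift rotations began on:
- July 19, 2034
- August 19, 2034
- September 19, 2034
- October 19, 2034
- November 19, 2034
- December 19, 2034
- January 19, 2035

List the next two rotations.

February 19, 2035; March 19, 2035

Each date is the 19th; the gaps (31, 31, 30, 31, 30, 31) track the month lengths.
The rule is the 19th of each month.
February 2035: February 19, 2035.
March 2035: March 19, 2035.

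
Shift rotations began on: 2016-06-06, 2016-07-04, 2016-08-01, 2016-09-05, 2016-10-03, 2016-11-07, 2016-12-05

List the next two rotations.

All dates are Mondays, 28, 28, 35, 28, 35, 28 days apart.
Specifically, the 1st Monday of each month.
1st Monday of January 2017: 2017-01-02.
February 2017 — 1st Monday is 2017-02-06.

2017-01-02, 2017-02-06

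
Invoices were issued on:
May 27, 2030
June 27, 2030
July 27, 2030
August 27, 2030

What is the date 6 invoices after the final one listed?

Gaps: 31, 30, 31 days — not constant. Every event is on the 27th of the month.
Pattern: the 27th of each month.
Next: September 2030 → September 27, 2030.
Next: October 2030 → October 27, 2030.
November 2030: November 27, 2030.
December 2030: December 27, 2030.
January 2031: January 27, 2031.
Next: February 2031 → February 27, 2031.

February 27, 2031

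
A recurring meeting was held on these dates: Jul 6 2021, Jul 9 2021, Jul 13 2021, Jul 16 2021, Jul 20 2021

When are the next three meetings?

Jul 23 2021, Jul 27 2021, Jul 30 2021

The gap pattern 3, 4, 3, 4 repeats every 2 events.
These are the Tuesdays and Fridays of each week.
The following Friday is Jul 23 2021.
Next Tuesday: Jul 27 2021.
Next Friday: Jul 30 2021.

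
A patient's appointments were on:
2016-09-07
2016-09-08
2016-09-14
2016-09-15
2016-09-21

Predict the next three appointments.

The gap pattern 1, 6, 1, 6 repeats every 2 events.
These are the Wednesdays and Thursdays of each week.
The following Thursday is 2016-09-22.
Next Wednesday: 2016-09-28.
Next Thursday: 2016-09-29.

2016-09-22, 2016-09-28, 2016-09-29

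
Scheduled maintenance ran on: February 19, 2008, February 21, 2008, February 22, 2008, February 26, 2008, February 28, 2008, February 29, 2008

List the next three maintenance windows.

Every event lands on a Tuesday or Thursday or Friday (gaps cycle 2, 1, 4, 2, 1).
So the schedule is: every Tuesday, Thursday and Friday.
The following Tuesday is March 4, 2008.
Next Thursday: March 6, 2008.
Next Friday: March 7, 2008.

March 4, 2008; March 6, 2008; March 7, 2008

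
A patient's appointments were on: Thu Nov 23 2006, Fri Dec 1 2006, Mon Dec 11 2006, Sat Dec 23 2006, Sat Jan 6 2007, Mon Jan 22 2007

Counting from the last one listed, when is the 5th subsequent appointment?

The spacing grows by 2 each time: 8, 10, 12, 14, 16 days.
Next gap: 18 days. Mon Jan 22 2007 + 18 days = Fri Feb 9 2007.
Next gap: 20 days. Fri Feb 9 2007 + 20 days = Thu Mar 1 2007.
Next gap: 22 days. Thu Mar 1 2007 + 22 days = Fri Mar 23 2007.
Next gap: 24 days. Fri Mar 23 2007 + 24 days = Mon Apr 16 2007.
Next gap: 26 days. Mon Apr 16 2007 + 26 days = Sat May 12 2007.

Sat May 12 2007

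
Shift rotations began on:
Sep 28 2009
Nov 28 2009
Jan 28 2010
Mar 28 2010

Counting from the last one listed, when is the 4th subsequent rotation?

Gaps: 61, 61, 59 days — not constant. Every event is on the 28th of the month.
Pattern: the 28th of every 2 months.
May 2010: May 28 2010.
Next: July 2010 → Jul 28 2010.
Next: September 2010 → Sep 28 2010.
November 2010: Nov 28 2010.

Nov 28 2010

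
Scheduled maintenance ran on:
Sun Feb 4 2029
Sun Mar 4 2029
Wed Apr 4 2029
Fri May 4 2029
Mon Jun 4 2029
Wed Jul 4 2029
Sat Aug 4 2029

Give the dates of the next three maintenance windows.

Gaps: 28, 31, 30, 31, 30, 31 days — not constant. Every event is on the 4th of the month.
Pattern: the 4th of each month.
Next: September 2029 → Tue Sep 4 2029.
October 2029: Thu Oct 4 2029.
November 2029: Sun Nov 4 2029.

Tue Sep 4 2029, Thu Oct 4 2029, Sun Nov 4 2029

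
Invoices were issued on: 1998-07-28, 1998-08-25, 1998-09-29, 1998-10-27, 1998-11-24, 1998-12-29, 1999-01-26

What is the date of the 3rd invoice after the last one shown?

1999-04-27

All Tuesdays; the gaps (28, 35, 28, 28, 35, 28) vary with month length.
This is the last Tuesday of each month.
February 1999 ends with Tuesday 1999-02-23.
Last Tuesday of March 1999: 1999-03-30.
Last Tuesday of April 1999: 1999-04-27.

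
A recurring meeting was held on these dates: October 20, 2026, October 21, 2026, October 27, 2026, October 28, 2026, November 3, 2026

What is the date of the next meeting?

November 4, 2026

Every event lands on a Tuesday or Wednesday (gaps cycle 1, 6, 1, 6).
So the schedule is: every Tuesday and Wednesday.
Next Wednesday: November 4, 2026.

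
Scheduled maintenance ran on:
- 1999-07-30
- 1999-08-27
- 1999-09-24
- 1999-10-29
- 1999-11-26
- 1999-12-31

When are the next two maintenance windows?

All Fridays; the gaps (28, 28, 35, 28, 35) vary with month length.
This is the last Friday of each month.
Last Friday of January 2000: 2000-01-28.
Last Friday of February 2000: 2000-02-25.

2000-01-28, 2000-02-25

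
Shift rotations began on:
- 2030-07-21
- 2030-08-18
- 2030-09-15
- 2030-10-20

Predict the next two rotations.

2030-11-17, 2030-12-15

Gaps: 28, 28, 35 days — a mix of 28 and 35. Every date is a Sunday.
Each is the 3rd Sunday of its month.
November 2030 — 3rd Sunday is 2030-11-17.
3rd Sunday of December 2030: 2030-12-15.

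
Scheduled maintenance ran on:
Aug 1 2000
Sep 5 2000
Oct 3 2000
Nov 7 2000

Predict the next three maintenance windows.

All dates are Tuesdays, 35, 28, 35 days apart.
Specifically, the 1st Tuesday of each month.
December 2000 — 1st Tuesday is Dec 5 2000.
January 2001 — 1st Tuesday is Jan 2 2001.
February 2001 — 1st Tuesday is Feb 6 2001.

Dec 5 2000, Jan 2 2001, Feb 6 2001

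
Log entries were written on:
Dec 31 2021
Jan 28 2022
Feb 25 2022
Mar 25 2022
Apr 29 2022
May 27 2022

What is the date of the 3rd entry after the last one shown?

Every date is a Friday; gaps 28, 28, 28, 35, 28 days.
Each is the last Friday of its month (at least one falls on the 29th or later, ruling out '4th Friday').
Last Friday of June 2022: Jun 24 2022.
Last Friday of July 2022: Jul 29 2022.
Last Friday of August 2022: Aug 26 2022.

Aug 26 2022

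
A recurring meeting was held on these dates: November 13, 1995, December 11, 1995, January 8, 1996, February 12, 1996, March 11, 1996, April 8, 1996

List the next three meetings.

All dates are Mondays, 28, 28, 35, 28, 28 days apart.
Specifically, the 2nd Monday of each month.
2nd Monday of May 1996: May 13, 1996.
2nd Monday of June 1996: June 10, 1996.
2nd Monday of July 1996: July 8, 1996.

May 13, 1996; June 10, 1996; July 8, 1996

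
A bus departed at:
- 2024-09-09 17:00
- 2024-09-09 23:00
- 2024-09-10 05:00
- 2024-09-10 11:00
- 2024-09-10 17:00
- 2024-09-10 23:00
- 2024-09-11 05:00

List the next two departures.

The interval is a steady 6 hours (6, 6, 6, 6, 6, 6).
2024-09-11 05:00 + 6 h = 2024-09-11 11:00.
2024-09-11 11:00 + 6 h = 2024-09-11 17:00.

2024-09-11 11:00, 2024-09-11 17:00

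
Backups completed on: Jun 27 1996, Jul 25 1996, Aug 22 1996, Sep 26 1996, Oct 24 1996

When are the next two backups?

All dates are Thursdays, 28, 28, 35, 28 days apart.
Specifically, the 4th Thursday of each month.
November 1996 — 4th Thursday is Nov 28 1996.
4th Thursday of December 1996: Dec 26 1996.

Nov 28 1996, Dec 26 1996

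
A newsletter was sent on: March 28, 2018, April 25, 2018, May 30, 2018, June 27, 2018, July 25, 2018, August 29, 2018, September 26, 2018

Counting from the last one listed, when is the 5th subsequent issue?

February 27, 2019

All Wednesdays; the gaps (28, 35, 28, 28, 35, 28) vary with month length.
This is the last Wednesday of each month.
October 2018 ends with Wednesday October 31, 2018.
Last Wednesday of November 2018: November 28, 2018.
Last Wednesday of December 2018: December 26, 2018.
Last Wednesday of January 2019: January 30, 2019.
February 2019 ends with Wednesday February 27, 2019.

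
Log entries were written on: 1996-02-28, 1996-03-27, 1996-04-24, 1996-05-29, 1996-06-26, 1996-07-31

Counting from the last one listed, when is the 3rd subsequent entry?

Every date is a Wednesday; gaps 28, 28, 35, 28, 35 days.
Each is the last Wednesday of its month (at least one falls on the 29th or later, ruling out '4th Wednesday').
Last Wednesday of August 1996: 1996-08-28.
September 1996 ends with Wednesday 1996-09-25.
Last Wednesday of October 1996: 1996-10-30.

1996-10-30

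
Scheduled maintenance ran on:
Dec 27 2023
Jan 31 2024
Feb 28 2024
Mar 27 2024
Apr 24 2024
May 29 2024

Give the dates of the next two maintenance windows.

These are Wednesdays with 35, 28, 28, 28, 35-day gaps.
Each is the final Wednesday of its month — Jan 31 2024 is past the 28th, so '4th Wednesday' doesn't fit.
June 2024 ends with Wednesday Jun 26 2024.
Last Wednesday of July 2024: Jul 31 2024.

Jun 26 2024, Jul 31 2024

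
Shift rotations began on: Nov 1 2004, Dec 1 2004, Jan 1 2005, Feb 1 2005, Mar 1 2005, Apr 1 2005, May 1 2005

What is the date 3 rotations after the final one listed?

Aug 1 2005

The day-of-month is always 1 (30, 31, 31, 28, 31, 30 days between events).
So this recurs on the 1st of each month.
June 2005: Jun 1 2005.
Next: July 2005 → Jul 1 2005.
August 2005: Aug 1 2005.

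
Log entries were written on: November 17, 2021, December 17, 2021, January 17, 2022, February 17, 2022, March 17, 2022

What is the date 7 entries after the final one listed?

October 17, 2022

Each date is the 17th; the gaps (30, 31, 31, 28) track the month lengths.
The rule is the 17th of each month.
Next: April 2022 → April 17, 2022.
Next: May 2022 → May 17, 2022.
June 2022: June 17, 2022.
Next: July 2022 → July 17, 2022.
Next: August 2022 → August 17, 2022.
September 2022: September 17, 2022.
Next: October 2022 → October 17, 2022.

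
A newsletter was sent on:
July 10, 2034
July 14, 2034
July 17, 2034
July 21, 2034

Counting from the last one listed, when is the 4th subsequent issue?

The gap pattern 4, 3, 4 repeats every 2 events.
These are the Mondays and Fridays of each week.
The following Monday is July 24, 2034.
Next Friday: July 28, 2034.
The following Monday is July 31, 2034.
Next Friday: August 4, 2034.

August 4, 2034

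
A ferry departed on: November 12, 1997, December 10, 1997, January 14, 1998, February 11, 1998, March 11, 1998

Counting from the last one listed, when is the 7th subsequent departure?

October 14, 1998

All dates are Wednesdays, 28, 35, 28, 28 days apart.
Specifically, the 2nd Wednesday of each month.
2nd Wednesday of April 1998: April 8, 1998.
2nd Wednesday of May 1998: May 13, 1998.
2nd Wednesday of June 1998: June 10, 1998.
July 1998 — 2nd Wednesday is July 8, 1998.
2nd Wednesday of August 1998: August 12, 1998.
2nd Wednesday of September 1998: September 9, 1998.
October 1998 — 2nd Wednesday is October 14, 1998.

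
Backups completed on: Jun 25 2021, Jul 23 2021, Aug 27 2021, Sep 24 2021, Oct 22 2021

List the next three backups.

Nov 26 2021, Dec 24 2021, Jan 28 2022

Gaps: 28, 35, 28, 28 days — a mix of 28 and 35. Every date is a Friday.
Each is the 4th Friday of its month.
November 2021 — 4th Friday is Nov 26 2021.
December 2021 — 4th Friday is Dec 24 2021.
4th Friday of January 2022: Jan 28 2022.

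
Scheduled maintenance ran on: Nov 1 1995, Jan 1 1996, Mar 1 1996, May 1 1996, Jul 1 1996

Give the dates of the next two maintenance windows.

Sep 1 1996, Nov 1 1996

Gaps: 61, 60, 61, 61 days — not constant. Every event is on the 1st of the month.
Pattern: the 1st of every 2 months.
September 1996: Sep 1 1996.
Next: November 1996 → Nov 1 1996.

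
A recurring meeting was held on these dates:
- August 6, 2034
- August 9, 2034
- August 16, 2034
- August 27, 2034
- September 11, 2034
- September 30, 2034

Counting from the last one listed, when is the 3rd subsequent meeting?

December 20, 2034

Gaps: 3, 7, 11, 15, 19 days — each gap is 4 larger than the previous one.
Next gap: 23 days. September 30, 2034 + 23 days = October 23, 2034.
Next gap: 27 days. October 23, 2034 + 27 days = November 19, 2034.
Next gap: 31 days. November 19, 2034 + 31 days = December 20, 2034.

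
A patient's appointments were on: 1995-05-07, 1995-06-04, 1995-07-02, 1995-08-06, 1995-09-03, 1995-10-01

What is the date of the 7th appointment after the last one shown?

These are Sundays at 28- or 35-day spacing (28, 28, 35, 28, 28).
The pattern: 1st Sunday of the month.
1st Sunday of November 1995: 1995-11-05.
1st Sunday of December 1995: 1995-12-03.
January 1996 — 1st Sunday is 1996-01-07.
February 1996 — 1st Sunday is 1996-02-04.
1st Sunday of March 1996: 1996-03-03.
1st Sunday of April 1996: 1996-04-07.
May 1996 — 1st Sunday is 1996-05-05.

1996-05-05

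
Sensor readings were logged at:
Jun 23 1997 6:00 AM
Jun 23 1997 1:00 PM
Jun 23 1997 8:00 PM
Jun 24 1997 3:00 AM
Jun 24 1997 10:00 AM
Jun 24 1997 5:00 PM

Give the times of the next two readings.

Jun 25 1997 12:00 AM, Jun 25 1997 7:00 AM

The interval is a steady 7 hours (7, 7, 7, 7, 7).
Jun 24 1997 5:00 PM + 7 h = Jun 25 1997 12:00 AM.
Jun 25 1997 12:00 AM + 7 h = Jun 25 1997 7:00 AM.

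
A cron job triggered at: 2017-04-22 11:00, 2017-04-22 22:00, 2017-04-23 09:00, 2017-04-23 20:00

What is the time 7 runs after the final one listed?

2017-04-27 01:00

Gaps: 11, 11, 11 hours — each event is 11 hours after the previous one.
2017-04-23 20:00 + 11 h = 2017-04-24 07:00.
2017-04-24 07:00 + 11 h = 2017-04-24 18:00.
2017-04-24 18:00 + 11 h = 2017-04-25 05:00.
2017-04-25 05:00 + 11 h = 2017-04-25 16:00.
2017-04-25 16:00 + 11 h = 2017-04-26 03:00.
2017-04-26 03:00 + 11 h = 2017-04-26 14:00.
2017-04-26 14:00 + 11 h = 2017-04-27 01:00.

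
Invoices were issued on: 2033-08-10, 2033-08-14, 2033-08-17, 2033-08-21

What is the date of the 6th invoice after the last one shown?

2033-09-11

The gap pattern 4, 3, 4 repeats every 2 events.
These are the Wednesdays and Sundays of each week.
Next Wednesday: 2033-08-24.
The following Sunday is 2033-08-28.
The following Wednesday is 2033-08-31.
The following Sunday is 2033-09-04.
Next Wednesday: 2033-09-07.
The following Sunday is 2033-09-11.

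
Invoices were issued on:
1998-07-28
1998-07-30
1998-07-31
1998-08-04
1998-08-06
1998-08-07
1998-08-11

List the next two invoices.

The gap pattern 2, 1, 4, 2, 1, 4 repeats every 3 events.
These are the Tuesdays, Thursdays and Fridays of each week.
Next Thursday: 1998-08-13.
The following Friday is 1998-08-14.

1998-08-13, 1998-08-14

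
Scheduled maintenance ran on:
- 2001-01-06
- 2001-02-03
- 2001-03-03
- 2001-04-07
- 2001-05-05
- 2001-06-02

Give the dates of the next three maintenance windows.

All dates are Saturdays, 28, 28, 35, 28, 28 days apart.
Specifically, the 1st Saturday of each month.
1st Saturday of July 2001: 2001-07-07.
1st Saturday of August 2001: 2001-08-04.
September 2001 — 1st Saturday is 2001-09-01.

2001-07-07, 2001-08-04, 2001-09-01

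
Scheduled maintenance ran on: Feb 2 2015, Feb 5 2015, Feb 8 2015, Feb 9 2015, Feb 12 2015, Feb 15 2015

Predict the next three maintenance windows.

Feb 16 2015, Feb 19 2015, Feb 22 2015

The gap pattern 3, 3, 1, 3, 3 repeats every 3 events.
These are the Mondays, Thursdays and Sundays of each week.
Next Monday: Feb 16 2015.
Next Thursday: Feb 19 2015.
The following Sunday is Feb 22 2015.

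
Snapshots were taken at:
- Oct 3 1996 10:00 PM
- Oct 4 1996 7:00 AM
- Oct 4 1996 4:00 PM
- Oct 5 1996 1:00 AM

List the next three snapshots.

Spacing: 9, 9, 9 h — constant 9 h.
Oct 5 1996 1:00 AM + 9 h = Oct 5 1996 10:00 AM.
Oct 5 1996 10:00 AM + 9 h = Oct 5 1996 7:00 PM.
Oct 5 1996 7:00 PM + 9 h = Oct 6 1996 4:00 AM.

Oct 5 1996 10:00 AM, Oct 5 1996 7:00 PM, Oct 6 1996 4:00 AM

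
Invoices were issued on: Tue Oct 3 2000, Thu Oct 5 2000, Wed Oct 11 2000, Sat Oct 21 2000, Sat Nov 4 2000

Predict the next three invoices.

Wed Nov 22 2000, Thu Dec 14 2000, Tue Jan 9 2001

Gaps: 2, 6, 10, 14 days — each gap is 4 larger than the previous one.
Next gap: 18 days. Sat Nov 4 2000 + 18 days = Wed Nov 22 2000.
Next gap: 22 days. Wed Nov 22 2000 + 22 days = Thu Dec 14 2000.
Next gap: 26 days. Thu Dec 14 2000 + 26 days = Tue Jan 9 2001.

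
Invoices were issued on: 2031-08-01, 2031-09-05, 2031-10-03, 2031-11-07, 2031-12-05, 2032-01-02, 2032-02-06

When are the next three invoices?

2032-03-05, 2032-04-02, 2032-05-07

Gaps: 35, 28, 35, 28, 28, 35 days — a mix of 28 and 35. Every date is a Friday.
Each is the 1st Friday of its month.
March 2032 — 1st Friday is 2032-03-05.
April 2032 — 1st Friday is 2032-04-02.
1st Friday of May 2032: 2032-05-07.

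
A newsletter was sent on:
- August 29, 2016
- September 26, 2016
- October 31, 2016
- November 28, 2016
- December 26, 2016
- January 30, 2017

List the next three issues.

February 27, 2017; March 27, 2017; April 24, 2017

These are Mondays with 28, 35, 28, 28, 35-day gaps.
Each is the final Monday of its month — August 29, 2016 is past the 28th, so '4th Monday' doesn't fit.
February 2017 ends with Monday February 27, 2017.
Last Monday of March 2017: March 27, 2017.
April 2017 ends with Monday April 24, 2017.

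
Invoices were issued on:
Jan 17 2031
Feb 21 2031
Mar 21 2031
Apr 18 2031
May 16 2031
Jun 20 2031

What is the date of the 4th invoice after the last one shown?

Oct 17 2031

These are Fridays at 28- or 35-day spacing (35, 28, 28, 28, 35).
The pattern: 3rd Friday of the month.
July 2031 — 3rd Friday is Jul 18 2031.
3rd Friday of August 2031: Aug 15 2031.
3rd Friday of September 2031: Sep 19 2031.
October 2031 — 3rd Friday is Oct 17 2031.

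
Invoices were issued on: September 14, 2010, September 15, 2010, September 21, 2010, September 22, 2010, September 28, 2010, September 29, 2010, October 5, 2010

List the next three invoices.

Every event lands on a Tuesday or Wednesday (gaps cycle 1, 6, 1, 6, 1, 6).
So the schedule is: every Tuesday and Wednesday.
The following Wednesday is October 6, 2010.
The following Tuesday is October 12, 2010.
Next Wednesday: October 13, 2010.

October 6, 2010; October 12, 2010; October 13, 2010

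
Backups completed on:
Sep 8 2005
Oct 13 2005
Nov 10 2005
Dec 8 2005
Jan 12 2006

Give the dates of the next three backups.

Gaps: 35, 28, 28, 35 days — a mix of 28 and 35. Every date is a Thursday.
Each is the 2nd Thursday of its month.
2nd Thursday of February 2006: Feb 9 2006.
March 2006 — 2nd Thursday is Mar 9 2006.
April 2006 — 2nd Thursday is Apr 13 2006.

Feb 9 2006, Mar 9 2006, Apr 13 2006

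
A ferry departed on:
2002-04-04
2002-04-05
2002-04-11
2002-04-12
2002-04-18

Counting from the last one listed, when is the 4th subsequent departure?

2002-05-02

The gap pattern 1, 6, 1, 6 repeats every 2 events.
These are the Thursdays and Fridays of each week.
The following Friday is 2002-04-19.
The following Thursday is 2002-04-25.
The following Friday is 2002-04-26.
Next Thursday: 2002-05-02.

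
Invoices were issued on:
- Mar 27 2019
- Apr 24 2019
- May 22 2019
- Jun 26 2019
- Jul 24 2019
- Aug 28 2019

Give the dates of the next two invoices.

Sep 25 2019, Oct 23 2019

All dates are Wednesdays, 28, 28, 35, 28, 35 days apart.
Specifically, the 4th Wednesday of each month.
September 2019 — 4th Wednesday is Sep 25 2019.
October 2019 — 4th Wednesday is Oct 23 2019.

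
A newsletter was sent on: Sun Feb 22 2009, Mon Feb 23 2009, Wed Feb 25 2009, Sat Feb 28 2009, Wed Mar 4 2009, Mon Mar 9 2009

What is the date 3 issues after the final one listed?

The spacing grows by 1 each time: 1, 2, 3, 4, 5 days.
Next gap: 6 days. Mon Mar 9 2009 + 6 days = Sun Mar 15 2009.
Next gap: 7 days. Sun Mar 15 2009 + 7 days = Sun Mar 22 2009.
Next gap: 8 days. Sun Mar 22 2009 + 8 days = Mon Mar 30 2009.

Mon Mar 30 2009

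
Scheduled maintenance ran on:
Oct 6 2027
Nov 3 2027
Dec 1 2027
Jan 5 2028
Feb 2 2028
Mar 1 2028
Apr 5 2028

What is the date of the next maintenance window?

May 3 2028

All dates are Wednesdays, 28, 28, 35, 28, 28, 35 days apart.
Specifically, the 1st Wednesday of each month.
1st Wednesday of May 2028: May 3 2028.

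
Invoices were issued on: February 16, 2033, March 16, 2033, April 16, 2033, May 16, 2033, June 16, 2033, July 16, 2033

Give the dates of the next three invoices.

August 16, 2033; September 16, 2033; October 16, 2033

Gaps: 28, 31, 30, 31, 30 days — not constant. Every event is on the 16th of the month.
Pattern: the 16th of each month.
August 2033: August 16, 2033.
September 2033: September 16, 2033.
October 2033: October 16, 2033.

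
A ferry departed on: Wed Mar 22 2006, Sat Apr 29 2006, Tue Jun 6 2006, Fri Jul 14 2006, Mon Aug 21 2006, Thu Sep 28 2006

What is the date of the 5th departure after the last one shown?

Fri Apr 6 2007

Every event comes 38 days after the last (38, 38, 38, 38, 38).
Thu Sep 28 2006 + 38 days = Sun Nov 5 2006.
Sun Nov 5 2006 + 38 days = Wed Dec 13 2006.
Wed Dec 13 2006 + 38 days = Sat Jan 20 2007.
Sat Jan 20 2007 + 38 days = Tue Feb 27 2007.
Tue Feb 27 2007 + 38 days = Fri Apr 6 2007.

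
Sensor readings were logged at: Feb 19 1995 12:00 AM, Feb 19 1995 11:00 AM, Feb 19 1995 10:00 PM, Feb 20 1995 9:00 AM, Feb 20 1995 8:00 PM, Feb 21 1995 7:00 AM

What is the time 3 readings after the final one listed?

Feb 22 1995 4:00 PM

Spacing: 11, 11, 11, 11, 11 h — constant 11 h.
Feb 21 1995 7:00 AM + 11 h = Feb 21 1995 6:00 PM.
Feb 21 1995 6:00 PM + 11 h = Feb 22 1995 5:00 AM.
Feb 22 1995 5:00 AM + 11 h = Feb 22 1995 4:00 PM.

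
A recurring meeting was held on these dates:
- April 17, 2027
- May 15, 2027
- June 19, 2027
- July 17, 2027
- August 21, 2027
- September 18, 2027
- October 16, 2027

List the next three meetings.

November 20, 2027; December 18, 2027; January 15, 2028

All dates are Saturdays, 28, 35, 28, 35, 28, 28 days apart.
Specifically, the 3rd Saturday of each month.
3rd Saturday of November 2027: November 20, 2027.
December 2027 — 3rd Saturday is December 18, 2027.
January 2028 — 3rd Saturday is January 15, 2028.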